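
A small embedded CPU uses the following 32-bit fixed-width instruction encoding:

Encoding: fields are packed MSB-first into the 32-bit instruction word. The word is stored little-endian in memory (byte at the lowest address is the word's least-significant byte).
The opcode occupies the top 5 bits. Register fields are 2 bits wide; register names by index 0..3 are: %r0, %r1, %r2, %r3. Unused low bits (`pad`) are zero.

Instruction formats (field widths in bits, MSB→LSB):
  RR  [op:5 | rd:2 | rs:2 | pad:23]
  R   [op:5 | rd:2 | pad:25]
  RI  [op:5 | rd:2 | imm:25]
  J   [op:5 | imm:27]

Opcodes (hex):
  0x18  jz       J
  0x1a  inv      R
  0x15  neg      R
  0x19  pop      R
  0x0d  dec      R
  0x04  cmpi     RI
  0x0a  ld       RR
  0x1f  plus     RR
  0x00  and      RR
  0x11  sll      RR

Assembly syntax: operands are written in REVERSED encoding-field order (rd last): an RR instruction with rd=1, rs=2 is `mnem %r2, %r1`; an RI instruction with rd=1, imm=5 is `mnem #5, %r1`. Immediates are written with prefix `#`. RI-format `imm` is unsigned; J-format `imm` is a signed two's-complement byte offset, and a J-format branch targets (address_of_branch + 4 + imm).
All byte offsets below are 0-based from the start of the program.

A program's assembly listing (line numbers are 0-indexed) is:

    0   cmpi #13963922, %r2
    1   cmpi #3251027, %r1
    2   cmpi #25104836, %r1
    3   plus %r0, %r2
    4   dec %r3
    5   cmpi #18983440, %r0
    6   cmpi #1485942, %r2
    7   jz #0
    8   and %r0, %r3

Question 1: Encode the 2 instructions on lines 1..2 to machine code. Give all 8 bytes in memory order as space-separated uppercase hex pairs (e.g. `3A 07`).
53 9B 31 22 C4 11 7F 23

line 1 (cmpi): pack op=0x4:5|rd=1:2|imm=3251027:25 = 0x22319b53; little→ 53 9b 31 22
line 2 (cmpi): pack op=0x4:5|rd=1:2|imm=25104836:25 = 0x237f11c4; little→ c4 11 7f 23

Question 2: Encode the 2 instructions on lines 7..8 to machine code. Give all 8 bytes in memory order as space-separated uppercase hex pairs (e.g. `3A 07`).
L7: jz op=0x18:5|imm=0:27 ⇒ 0xc0000000 ⇒ little 00 00 00 c0
L8: and op=0x0:5|rd=3:2|rs=0:2|pad=0:23 ⇒ 0x06000000 ⇒ little 00 00 00 06

00 00 00 C0 00 00 00 06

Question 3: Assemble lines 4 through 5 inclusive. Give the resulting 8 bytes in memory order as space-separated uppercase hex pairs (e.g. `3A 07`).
4. dec fields op=0xd:5|rd=3:2|pad=0:25 → word 6e000000h → 00 00 00 6e
5. cmpi fields op=0x4:5|rd=0:2|imm=18983440:25 → word 2121aa10h → 10 aa 21 21

00 00 00 6E 10 AA 21 21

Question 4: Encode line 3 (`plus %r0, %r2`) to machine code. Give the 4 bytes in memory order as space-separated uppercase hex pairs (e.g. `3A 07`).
00 00 00 FC

3. plus fields op=0x1f:5|rd=2:2|rs=0:2|pad=0:23 → word fc000000h → 00 00 00 fc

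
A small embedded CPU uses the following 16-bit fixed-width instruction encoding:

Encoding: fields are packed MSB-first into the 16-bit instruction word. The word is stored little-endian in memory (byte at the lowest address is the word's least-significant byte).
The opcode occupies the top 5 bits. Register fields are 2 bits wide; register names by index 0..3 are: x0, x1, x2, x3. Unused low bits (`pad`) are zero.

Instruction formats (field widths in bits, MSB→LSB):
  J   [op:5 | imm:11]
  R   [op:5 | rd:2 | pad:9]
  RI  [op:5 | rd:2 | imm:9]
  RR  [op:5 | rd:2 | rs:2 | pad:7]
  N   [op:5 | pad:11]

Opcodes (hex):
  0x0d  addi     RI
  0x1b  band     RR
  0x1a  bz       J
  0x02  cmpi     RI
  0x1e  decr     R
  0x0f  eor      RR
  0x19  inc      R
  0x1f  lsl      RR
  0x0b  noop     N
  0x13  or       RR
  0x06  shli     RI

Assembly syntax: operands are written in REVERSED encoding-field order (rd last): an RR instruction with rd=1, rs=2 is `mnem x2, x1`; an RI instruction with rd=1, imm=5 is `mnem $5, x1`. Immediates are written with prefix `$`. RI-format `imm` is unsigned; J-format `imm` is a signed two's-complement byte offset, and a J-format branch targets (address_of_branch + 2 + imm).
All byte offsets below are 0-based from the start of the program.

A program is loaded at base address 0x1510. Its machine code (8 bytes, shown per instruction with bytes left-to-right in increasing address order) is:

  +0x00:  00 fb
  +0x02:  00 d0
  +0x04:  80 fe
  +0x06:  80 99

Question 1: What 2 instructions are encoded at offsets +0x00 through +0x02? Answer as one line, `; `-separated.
lsl x2, x1; bz $0

[00] 00 fb → 0xfb00
  opcode bits[15:11]=0x1f: lsl/RR
  rd: (w>>9)&0x3=0x1 → x1
  rs: (w>>7)&0x3=0x2 → x2
[02] 00 d0 → 0xd000
  opcode bits[15:11]=0x1a: bz/J
  imm: (w>>0)&0x7ff=0x0 → $0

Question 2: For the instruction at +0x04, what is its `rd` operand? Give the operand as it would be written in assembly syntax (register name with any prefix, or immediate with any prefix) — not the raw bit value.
@+04  little-endian(80 fe) = 0xfe80
  opcode bits[15:11]=0x1f: lsl/RR
  [10:9] rd=3 = x3
  [8:7] rs=1 = x1

x3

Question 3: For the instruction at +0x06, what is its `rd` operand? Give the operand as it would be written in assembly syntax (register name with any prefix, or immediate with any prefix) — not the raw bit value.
@+06  little-endian(80 99) = 0x9980
  op=0x9980>>11=0x13 ⇒ or (RR)
  [10:9] rd=0 = x0
  [8:7] rs=3 = x3

x0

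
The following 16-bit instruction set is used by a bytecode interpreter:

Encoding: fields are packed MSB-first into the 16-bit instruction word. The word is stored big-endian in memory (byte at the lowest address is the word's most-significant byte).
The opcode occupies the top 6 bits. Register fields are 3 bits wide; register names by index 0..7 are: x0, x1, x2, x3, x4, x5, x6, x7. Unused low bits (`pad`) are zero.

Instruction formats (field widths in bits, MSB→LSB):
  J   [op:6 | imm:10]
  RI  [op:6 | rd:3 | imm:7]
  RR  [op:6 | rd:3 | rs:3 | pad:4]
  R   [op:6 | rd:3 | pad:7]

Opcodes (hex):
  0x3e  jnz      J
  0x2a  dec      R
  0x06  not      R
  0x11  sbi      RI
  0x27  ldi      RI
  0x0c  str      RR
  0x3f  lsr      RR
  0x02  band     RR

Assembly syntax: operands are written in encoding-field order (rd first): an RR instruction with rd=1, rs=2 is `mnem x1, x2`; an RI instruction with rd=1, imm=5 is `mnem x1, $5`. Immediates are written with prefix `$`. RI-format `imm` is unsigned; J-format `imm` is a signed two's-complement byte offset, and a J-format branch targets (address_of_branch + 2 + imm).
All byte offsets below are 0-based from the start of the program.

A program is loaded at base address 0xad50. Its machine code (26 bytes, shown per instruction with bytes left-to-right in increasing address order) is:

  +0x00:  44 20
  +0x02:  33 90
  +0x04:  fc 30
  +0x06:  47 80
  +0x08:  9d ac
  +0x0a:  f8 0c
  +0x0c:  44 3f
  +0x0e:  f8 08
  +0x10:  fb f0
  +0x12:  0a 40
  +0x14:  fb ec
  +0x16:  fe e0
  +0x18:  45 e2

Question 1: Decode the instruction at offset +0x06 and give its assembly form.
sbi x7, $0

+0x06: 47 80 ⇒ word 0x4780 (big)
  op=0x4780>>10=0x11 ⇒ sbi (RI)
  [9:7] rd=7 = x7
  [6:0] imm=0 = $0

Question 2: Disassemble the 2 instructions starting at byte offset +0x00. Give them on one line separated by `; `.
[00] 44 20 → 0x4420
  opcode bits[15:10]=0x11: sbi/RI
  rd: (w>>7)&0x7=0x0 → x0
  imm: (w>>0)&0x7f=0x20 → $32
[02] 33 90 → 0x3390
  opcode bits[15:10]=0xc: str/RR
  rd: (w>>7)&0x7=0x7 → x7
  rs: (w>>4)&0x7=0x1 → x1

sbi x0, $32; str x7, x1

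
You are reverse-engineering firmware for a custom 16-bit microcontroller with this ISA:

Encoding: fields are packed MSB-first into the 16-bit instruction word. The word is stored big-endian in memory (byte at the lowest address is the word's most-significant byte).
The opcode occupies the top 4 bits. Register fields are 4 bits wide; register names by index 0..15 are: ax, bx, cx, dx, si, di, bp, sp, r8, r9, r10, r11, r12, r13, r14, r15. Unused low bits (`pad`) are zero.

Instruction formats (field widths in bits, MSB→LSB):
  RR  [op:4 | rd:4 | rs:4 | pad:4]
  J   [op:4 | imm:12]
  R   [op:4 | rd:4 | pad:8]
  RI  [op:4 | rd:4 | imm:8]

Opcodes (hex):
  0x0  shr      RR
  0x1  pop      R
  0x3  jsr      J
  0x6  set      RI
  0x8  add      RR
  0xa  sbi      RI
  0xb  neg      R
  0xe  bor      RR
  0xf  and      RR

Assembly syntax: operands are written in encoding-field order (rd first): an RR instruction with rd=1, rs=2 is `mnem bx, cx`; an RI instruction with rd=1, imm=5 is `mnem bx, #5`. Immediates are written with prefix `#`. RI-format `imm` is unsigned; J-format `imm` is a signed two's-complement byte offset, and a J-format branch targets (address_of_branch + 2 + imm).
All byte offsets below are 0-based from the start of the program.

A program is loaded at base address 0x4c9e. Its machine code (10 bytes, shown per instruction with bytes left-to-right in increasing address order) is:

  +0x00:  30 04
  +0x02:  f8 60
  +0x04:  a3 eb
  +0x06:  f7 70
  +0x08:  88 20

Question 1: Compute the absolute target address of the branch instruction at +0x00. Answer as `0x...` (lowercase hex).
0x4ca4

+0x00: 30 04 ⇒ word 0x3004 (big)
  top 4b → 0x3 → jsr [J]
  imm@[11:0]=0x4 ⇒ #4
  target = base 0x4c9e + off 0x00 + 2 + imm 4 = 0x4ca4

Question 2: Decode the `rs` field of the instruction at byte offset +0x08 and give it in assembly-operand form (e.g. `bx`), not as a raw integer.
[08] 88 20 → 0x8820
  top 4b → 0x8 → add [RR]
  [11:8] rd=8 = r8
  [7:4] rs=2 = cx

cx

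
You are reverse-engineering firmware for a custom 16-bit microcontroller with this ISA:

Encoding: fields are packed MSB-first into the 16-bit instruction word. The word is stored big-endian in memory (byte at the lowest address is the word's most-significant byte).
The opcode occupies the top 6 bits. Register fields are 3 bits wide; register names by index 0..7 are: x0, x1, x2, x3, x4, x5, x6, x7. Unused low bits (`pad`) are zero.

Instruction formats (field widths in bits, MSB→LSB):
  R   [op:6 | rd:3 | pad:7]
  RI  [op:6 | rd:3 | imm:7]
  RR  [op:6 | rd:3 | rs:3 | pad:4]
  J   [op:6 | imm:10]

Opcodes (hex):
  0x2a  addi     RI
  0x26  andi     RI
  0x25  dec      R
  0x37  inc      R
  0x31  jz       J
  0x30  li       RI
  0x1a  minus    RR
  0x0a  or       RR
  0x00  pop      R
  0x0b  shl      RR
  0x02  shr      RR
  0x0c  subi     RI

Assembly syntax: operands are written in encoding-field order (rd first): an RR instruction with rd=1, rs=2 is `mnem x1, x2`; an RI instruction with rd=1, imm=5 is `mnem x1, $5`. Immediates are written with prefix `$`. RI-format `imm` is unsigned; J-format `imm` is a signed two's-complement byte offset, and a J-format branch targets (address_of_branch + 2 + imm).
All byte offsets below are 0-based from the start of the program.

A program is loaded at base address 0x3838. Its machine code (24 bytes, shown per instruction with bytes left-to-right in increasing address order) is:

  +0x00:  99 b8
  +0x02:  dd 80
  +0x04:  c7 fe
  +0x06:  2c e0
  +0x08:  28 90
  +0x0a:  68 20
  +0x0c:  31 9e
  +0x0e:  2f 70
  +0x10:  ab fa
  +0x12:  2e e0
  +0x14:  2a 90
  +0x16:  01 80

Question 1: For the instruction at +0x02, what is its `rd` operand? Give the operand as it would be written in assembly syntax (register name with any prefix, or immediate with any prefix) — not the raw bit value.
off 0x02: read dd 80 as big → 0xdd80
  opcode bits[15:10]=0x37: inc/R
  [9:7] rd=3 = x3

x3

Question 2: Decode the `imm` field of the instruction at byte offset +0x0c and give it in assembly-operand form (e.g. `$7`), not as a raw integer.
$30

@+0c  big-endian(31 9e) = 0x319e
  top 6b → 0xc → subi [RI]
  rd: (w>>7)&0x7=0x3 → x3
  imm: (w>>0)&0x7f=0x1e → $30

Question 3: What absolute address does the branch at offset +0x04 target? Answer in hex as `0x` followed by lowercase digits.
[04] c7 fe → 0xc7fe
  op=0xc7fe>>10=0x31 ⇒ jz (J)
  imm: (w>>0)&0x3ff=0x3fe (s10→-2) → $-2
  target = base 0x3838 + off 0x04 + 2 + imm -2 = 0x383c

0x383c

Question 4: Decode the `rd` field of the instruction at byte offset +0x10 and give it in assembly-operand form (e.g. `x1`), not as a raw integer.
@+10  big-endian(ab fa) = 0xabfa
  top 6b → 0x2a → addi [RI]
  rd: (w>>7)&0x7=0x7 → x7
  imm: (w>>0)&0x7f=0x7a → $122

x7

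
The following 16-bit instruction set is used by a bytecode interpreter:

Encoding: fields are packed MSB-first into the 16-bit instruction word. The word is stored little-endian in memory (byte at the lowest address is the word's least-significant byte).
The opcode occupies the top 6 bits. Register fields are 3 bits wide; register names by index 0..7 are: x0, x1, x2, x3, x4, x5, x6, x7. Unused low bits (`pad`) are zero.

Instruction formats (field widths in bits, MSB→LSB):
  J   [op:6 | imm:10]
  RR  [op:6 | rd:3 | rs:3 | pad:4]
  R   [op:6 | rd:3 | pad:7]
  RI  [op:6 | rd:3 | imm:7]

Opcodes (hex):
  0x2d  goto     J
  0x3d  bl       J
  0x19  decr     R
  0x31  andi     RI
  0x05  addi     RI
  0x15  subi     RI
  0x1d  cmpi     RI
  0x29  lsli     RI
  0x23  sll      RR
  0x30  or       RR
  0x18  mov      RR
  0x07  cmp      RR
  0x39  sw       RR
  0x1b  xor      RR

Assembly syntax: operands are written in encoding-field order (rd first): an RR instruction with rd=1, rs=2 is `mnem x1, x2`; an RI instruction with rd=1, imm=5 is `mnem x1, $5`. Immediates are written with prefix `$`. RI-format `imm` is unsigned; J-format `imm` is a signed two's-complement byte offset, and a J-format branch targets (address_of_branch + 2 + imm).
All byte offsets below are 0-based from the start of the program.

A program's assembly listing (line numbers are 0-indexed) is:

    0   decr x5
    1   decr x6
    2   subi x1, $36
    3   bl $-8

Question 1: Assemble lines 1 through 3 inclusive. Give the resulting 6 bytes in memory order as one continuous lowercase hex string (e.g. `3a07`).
L1: decr op=0x19:6|rd=6:3|pad=0:7 ⇒ 0x6700 ⇒ little 00 67
L2: subi op=0x15:6|rd=1:3|imm=36:7 ⇒ 0x54a4 ⇒ little a4 54
L3: bl op=0x3d:6|imm=-8:10 ⇒ 0xf7f8 ⇒ little f8 f7

0067a454f8f7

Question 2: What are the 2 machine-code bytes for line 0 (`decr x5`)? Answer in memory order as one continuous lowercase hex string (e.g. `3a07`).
8066

L0: decr op=0x19:6|rd=5:3|pad=0:7 ⇒ 0x6680 ⇒ little 80 66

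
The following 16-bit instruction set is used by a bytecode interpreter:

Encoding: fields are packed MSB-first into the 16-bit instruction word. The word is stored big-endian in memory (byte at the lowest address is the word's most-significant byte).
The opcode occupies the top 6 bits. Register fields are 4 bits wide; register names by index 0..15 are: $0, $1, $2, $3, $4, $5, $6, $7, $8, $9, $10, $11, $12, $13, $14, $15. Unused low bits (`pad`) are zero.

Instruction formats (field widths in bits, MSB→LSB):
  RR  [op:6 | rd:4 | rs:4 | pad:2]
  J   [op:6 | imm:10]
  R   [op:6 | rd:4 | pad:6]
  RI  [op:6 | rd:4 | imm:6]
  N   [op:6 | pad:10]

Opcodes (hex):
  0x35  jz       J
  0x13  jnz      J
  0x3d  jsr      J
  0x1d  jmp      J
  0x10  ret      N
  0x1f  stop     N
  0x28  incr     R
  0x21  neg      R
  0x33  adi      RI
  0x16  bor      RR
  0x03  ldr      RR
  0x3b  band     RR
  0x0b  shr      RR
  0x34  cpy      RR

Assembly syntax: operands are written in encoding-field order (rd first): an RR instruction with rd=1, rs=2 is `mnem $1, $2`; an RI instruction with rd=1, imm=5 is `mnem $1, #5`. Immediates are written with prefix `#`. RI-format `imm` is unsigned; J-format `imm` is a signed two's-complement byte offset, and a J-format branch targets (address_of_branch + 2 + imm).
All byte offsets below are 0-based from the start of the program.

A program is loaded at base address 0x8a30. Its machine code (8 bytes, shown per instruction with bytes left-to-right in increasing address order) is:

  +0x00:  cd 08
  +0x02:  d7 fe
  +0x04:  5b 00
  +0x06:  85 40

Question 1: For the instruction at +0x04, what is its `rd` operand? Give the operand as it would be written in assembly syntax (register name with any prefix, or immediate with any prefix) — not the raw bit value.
$12

off 0x04: read 5b 00 as big → 0x5b00
  top 6b → 0x16 → bor [RR]
  [9:6] rd=12 = $12
  [5:2] rs=0 = $0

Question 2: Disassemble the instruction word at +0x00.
adi $4, #8

@+00  big-endian(cd 08) = 0xcd08
  op=0xcd08>>10=0x33 ⇒ adi (RI)
  rd: (w>>6)&0xf=0x4 → $4
  imm: (w>>0)&0x3f=0x8 → #8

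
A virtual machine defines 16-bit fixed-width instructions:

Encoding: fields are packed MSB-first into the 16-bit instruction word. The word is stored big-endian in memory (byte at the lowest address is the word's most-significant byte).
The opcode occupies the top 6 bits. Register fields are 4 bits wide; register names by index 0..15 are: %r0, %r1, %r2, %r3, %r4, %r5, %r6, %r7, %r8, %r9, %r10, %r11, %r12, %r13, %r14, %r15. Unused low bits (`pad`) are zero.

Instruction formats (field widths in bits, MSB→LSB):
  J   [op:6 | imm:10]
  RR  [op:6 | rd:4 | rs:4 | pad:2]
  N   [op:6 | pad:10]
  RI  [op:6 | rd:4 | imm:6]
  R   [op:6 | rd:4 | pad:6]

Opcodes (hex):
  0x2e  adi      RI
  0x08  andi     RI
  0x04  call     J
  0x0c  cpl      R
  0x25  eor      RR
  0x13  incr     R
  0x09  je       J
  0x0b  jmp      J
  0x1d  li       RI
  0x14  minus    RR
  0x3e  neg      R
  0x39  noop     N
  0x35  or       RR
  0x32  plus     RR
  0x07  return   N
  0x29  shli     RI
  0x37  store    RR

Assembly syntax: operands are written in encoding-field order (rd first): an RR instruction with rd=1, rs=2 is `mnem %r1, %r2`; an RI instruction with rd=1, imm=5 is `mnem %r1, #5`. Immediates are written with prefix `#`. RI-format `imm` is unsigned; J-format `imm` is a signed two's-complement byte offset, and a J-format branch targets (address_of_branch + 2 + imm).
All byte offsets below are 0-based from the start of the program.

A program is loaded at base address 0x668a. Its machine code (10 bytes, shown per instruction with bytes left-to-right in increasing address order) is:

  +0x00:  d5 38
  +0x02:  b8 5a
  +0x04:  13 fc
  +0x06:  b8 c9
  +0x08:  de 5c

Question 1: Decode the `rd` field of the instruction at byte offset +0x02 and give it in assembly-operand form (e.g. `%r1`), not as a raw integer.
+0x02: b8 5a ⇒ word 0xb85a (big)
  opcode bits[15:10]=0x2e: adi/RI
  rd@[9:6]=0x1 ⇒ %r1
  imm@[5:0]=0x1a ⇒ #26

%r1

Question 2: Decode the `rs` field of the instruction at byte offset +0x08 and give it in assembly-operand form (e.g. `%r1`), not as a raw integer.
+0x08: de 5c ⇒ word 0xde5c (big)
  opcode bits[15:10]=0x37: store/RR
  rd: (w>>6)&0xf=0x9 → %r9
  rs: (w>>2)&0xf=0x7 → %r7

%r7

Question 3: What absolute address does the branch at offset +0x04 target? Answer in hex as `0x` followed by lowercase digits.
0x668c

[04] 13 fc → 0x13fc
  opcode bits[15:10]=0x4: call/J
  imm: (w>>0)&0x3ff=0x3fc (s10→-4) → #-4
  target = base 0x668a + off 0x04 + 2 + imm -4 = 0x668c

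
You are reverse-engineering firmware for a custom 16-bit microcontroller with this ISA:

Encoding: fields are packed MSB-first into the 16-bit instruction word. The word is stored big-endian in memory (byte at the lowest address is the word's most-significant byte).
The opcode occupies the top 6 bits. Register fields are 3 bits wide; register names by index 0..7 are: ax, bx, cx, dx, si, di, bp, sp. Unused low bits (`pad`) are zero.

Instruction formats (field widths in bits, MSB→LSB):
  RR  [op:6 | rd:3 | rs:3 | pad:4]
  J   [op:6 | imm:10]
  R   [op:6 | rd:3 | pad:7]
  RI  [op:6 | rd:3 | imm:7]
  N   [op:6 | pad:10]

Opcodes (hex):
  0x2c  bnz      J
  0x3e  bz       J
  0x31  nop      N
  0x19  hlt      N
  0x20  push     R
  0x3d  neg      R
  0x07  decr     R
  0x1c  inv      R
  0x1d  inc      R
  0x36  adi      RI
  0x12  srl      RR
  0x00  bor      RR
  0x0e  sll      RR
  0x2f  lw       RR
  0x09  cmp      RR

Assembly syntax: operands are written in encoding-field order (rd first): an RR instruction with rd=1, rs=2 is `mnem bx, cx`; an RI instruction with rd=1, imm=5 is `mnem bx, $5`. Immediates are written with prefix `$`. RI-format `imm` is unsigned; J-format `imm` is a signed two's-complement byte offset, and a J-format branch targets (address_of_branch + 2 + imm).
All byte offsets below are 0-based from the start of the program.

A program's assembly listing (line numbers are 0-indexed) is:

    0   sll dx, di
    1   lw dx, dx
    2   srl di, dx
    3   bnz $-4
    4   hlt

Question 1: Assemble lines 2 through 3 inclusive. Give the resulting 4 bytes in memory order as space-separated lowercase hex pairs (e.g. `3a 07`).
line 2 (srl): pack op=0x12:6|rd=5:3|rs=3:3|pad=0:4 = 0x4ab0; big→ 4a b0
line 3 (bnz): pack op=0x2c:6|imm=-4:10 = 0xb3fc; big→ b3 fc

4a b0 b3 fc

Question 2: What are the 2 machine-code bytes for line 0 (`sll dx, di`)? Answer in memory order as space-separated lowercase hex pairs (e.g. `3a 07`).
39 d0

line 0 (sll): pack op=0xe:6|rd=3:3|rs=5:3|pad=0:4 = 0x39d0; big→ 39 d0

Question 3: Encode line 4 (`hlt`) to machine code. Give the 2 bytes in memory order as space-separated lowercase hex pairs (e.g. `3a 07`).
64 00

4. hlt fields op=0x19:6|pad=0:10 → word 6400h → 64 00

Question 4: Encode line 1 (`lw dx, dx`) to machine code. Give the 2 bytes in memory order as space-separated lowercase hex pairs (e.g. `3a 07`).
bd b0

1. lw fields op=0x2f:6|rd=3:3|rs=3:3|pad=0:4 → word bdb0h → bd b0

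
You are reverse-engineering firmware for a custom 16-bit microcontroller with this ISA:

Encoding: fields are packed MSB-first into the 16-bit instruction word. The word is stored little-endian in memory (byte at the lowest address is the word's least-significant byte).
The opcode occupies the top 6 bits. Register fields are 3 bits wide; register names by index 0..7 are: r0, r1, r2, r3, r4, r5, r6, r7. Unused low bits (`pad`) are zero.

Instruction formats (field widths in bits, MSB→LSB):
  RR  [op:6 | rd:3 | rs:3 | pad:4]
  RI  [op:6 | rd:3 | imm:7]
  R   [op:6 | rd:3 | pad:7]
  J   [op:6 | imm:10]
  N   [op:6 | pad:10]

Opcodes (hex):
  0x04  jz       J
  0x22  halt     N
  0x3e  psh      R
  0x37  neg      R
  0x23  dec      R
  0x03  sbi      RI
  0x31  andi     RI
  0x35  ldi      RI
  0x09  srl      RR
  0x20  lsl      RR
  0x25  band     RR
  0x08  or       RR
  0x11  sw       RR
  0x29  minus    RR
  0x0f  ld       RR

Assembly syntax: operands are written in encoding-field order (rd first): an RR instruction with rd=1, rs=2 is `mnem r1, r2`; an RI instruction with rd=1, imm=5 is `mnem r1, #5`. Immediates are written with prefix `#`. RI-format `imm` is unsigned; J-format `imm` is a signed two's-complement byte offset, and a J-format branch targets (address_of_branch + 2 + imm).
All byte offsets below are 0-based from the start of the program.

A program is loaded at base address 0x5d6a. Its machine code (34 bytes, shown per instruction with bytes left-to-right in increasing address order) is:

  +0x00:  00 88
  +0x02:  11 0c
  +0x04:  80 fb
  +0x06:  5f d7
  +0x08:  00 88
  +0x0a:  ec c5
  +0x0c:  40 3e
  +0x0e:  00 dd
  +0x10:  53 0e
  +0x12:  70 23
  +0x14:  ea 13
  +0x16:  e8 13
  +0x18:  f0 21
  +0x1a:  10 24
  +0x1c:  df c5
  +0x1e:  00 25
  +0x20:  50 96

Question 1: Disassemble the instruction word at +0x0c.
[0c] 40 3e → 0x3e40
  opcode bits[15:10]=0xf: ld/RR
  rd@[9:7]=0x4 ⇒ r4
  rs@[6:4]=0x4 ⇒ r4

ld r4, r4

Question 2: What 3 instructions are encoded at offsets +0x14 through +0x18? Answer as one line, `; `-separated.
jz #-22; jz #-24; or r3, r7

@+14  little-endian(ea 13) = 0x13ea
  opcode bits[15:10]=0x4: jz/J
  imm: (w>>0)&0x3ff=0x3ea (s10→-22) → #-22
@+16  little-endian(e8 13) = 0x13e8
  opcode bits[15:10]=0x4: jz/J
  imm: (w>>0)&0x3ff=0x3e8 (s10→-24) → #-24
@+18  little-endian(f0 21) = 0x21f0
  opcode bits[15:10]=0x8: or/RR
  rd: (w>>7)&0x7=0x3 → r3
  rs: (w>>4)&0x7=0x7 → r7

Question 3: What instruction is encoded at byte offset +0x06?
off 0x06: read 5f d7 as little → 0xd75f
  op=0xd75f>>10=0x35 ⇒ ldi (RI)
  rd: (w>>7)&0x7=0x6 → r6
  imm: (w>>0)&0x7f=0x5f → #95

ldi r6, #95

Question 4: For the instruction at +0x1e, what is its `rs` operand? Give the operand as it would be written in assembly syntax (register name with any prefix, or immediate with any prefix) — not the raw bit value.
r0

off 0x1e: read 00 25 as little → 0x2500
  opcode bits[15:10]=0x9: srl/RR
  [9:7] rd=2 = r2
  [6:4] rs=0 = r0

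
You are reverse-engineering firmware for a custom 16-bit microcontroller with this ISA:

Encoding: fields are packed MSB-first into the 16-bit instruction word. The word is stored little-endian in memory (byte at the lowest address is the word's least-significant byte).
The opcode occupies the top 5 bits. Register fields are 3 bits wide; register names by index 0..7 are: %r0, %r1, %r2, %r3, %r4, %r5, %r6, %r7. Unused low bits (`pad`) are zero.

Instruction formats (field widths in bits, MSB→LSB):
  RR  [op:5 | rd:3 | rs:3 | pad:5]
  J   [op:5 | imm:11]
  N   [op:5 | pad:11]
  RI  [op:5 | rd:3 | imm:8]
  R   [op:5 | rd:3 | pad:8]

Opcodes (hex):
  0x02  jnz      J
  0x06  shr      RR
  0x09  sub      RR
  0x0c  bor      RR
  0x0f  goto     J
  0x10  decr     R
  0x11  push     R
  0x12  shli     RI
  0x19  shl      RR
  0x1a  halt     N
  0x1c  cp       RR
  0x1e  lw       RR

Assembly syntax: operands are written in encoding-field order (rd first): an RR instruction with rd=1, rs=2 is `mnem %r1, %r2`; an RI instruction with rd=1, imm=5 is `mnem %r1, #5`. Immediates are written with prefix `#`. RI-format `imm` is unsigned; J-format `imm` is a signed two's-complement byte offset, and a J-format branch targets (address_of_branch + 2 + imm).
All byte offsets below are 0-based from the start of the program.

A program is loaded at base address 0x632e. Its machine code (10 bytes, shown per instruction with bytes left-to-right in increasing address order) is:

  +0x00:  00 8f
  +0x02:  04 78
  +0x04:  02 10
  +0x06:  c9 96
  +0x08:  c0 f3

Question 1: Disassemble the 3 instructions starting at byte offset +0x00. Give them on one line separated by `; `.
push %r7; goto #4; jnz #2

[00] 00 8f → 0x8f00
  opcode bits[15:11]=0x11: push/R
  rd: (w>>8)&0x7=0x7 → %r7
[02] 04 78 → 0x7804
  opcode bits[15:11]=0xf: goto/J
  imm: (w>>0)&0x7ff=0x4 → #4
[04] 02 10 → 0x1002
  opcode bits[15:11]=0x2: jnz/J
  imm: (w>>0)&0x7ff=0x2 → #2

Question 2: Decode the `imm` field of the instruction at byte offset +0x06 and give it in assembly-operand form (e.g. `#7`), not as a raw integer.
#201

off 0x06: read c9 96 as little → 0x96c9
  op=0x96c9>>11=0x12 ⇒ shli (RI)
  [10:8] rd=6 = %r6
  [7:0] imm=201 = #201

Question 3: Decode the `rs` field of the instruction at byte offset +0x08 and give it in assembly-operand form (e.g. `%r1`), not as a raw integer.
+0x08: c0 f3 ⇒ word 0xf3c0 (little)
  top 5b → 0x1e → lw [RR]
  rd: (w>>8)&0x7=0x3 → %r3
  rs: (w>>5)&0x7=0x6 → %r6

%r6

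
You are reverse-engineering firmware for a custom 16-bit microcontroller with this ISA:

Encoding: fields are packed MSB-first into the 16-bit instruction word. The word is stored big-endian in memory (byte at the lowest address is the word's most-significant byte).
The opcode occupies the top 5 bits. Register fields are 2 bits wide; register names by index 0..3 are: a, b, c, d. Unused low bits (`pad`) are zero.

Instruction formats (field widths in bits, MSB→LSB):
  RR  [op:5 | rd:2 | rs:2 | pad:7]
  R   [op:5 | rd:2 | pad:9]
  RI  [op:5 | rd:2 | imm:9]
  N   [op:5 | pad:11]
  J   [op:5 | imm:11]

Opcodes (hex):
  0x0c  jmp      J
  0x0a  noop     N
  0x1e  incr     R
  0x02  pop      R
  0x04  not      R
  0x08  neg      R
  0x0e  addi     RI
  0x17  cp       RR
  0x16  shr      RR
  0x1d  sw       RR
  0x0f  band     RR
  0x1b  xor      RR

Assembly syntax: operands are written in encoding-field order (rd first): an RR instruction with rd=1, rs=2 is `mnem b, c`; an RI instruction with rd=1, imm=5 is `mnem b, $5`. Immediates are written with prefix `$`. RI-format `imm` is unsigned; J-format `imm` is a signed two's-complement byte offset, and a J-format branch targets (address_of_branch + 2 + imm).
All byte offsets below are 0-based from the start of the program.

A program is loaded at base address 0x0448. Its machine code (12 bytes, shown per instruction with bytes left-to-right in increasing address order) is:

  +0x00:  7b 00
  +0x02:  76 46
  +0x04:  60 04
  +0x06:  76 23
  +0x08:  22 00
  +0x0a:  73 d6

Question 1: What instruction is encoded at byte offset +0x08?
not b

+0x08: 22 00 ⇒ word 0x2200 (big)
  op=0x2200>>11=0x4 ⇒ not (R)
  rd: (w>>9)&0x3=0x1 → b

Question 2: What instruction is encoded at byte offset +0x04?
off 0x04: read 60 04 as big → 0x6004
  opcode bits[15:11]=0xc: jmp/J
  imm: (w>>0)&0x7ff=0x4 → $4

jmp $4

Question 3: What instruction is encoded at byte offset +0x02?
addi d, $70

[02] 76 46 → 0x7646
  opcode bits[15:11]=0xe: addi/RI
  rd: (w>>9)&0x3=0x3 → d
  imm: (w>>0)&0x1ff=0x46 → $70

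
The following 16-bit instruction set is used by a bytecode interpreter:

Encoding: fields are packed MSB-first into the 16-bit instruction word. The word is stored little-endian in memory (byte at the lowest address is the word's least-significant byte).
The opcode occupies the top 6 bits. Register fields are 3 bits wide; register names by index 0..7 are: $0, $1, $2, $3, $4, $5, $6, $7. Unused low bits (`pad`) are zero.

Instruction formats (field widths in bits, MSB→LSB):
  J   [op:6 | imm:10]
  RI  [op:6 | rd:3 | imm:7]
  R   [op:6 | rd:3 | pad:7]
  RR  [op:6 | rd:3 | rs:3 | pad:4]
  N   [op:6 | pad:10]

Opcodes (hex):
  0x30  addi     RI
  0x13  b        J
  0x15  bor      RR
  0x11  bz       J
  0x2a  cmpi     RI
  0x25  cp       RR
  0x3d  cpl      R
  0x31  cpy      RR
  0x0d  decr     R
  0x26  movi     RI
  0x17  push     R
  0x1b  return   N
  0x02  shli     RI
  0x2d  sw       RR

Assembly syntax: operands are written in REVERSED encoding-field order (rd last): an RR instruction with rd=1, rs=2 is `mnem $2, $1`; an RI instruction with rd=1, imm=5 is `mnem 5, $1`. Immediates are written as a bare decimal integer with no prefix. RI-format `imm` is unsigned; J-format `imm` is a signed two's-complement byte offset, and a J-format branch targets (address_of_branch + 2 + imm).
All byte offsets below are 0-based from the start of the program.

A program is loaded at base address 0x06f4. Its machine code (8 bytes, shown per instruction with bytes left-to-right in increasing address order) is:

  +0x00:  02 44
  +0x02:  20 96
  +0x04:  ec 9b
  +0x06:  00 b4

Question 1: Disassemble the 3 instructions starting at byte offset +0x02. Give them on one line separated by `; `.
cp $2, $4; movi 108, $7; sw $0, $0

@+02  little-endian(20 96) = 0x9620
  opcode bits[15:10]=0x25: cp/RR
  [9:7] rd=4 = $4
  [6:4] rs=2 = $2
@+04  little-endian(ec 9b) = 0x9bec
  opcode bits[15:10]=0x26: movi/RI
  [9:7] rd=7 = $7
  [6:0] imm=108 = 108
@+06  little-endian(00 b4) = 0xb400
  opcode bits[15:10]=0x2d: sw/RR
  [9:7] rd=0 = $0
  [6:4] rs=0 = $0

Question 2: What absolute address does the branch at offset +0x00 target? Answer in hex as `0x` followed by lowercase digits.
[00] 02 44 → 0x4402
  opcode bits[15:10]=0x11: bz/J
  imm@[9:0]=0x2 ⇒ 2
  target = base 0x06f4 + off 0x00 + 2 + imm 2 = 0x06f8

0x06f8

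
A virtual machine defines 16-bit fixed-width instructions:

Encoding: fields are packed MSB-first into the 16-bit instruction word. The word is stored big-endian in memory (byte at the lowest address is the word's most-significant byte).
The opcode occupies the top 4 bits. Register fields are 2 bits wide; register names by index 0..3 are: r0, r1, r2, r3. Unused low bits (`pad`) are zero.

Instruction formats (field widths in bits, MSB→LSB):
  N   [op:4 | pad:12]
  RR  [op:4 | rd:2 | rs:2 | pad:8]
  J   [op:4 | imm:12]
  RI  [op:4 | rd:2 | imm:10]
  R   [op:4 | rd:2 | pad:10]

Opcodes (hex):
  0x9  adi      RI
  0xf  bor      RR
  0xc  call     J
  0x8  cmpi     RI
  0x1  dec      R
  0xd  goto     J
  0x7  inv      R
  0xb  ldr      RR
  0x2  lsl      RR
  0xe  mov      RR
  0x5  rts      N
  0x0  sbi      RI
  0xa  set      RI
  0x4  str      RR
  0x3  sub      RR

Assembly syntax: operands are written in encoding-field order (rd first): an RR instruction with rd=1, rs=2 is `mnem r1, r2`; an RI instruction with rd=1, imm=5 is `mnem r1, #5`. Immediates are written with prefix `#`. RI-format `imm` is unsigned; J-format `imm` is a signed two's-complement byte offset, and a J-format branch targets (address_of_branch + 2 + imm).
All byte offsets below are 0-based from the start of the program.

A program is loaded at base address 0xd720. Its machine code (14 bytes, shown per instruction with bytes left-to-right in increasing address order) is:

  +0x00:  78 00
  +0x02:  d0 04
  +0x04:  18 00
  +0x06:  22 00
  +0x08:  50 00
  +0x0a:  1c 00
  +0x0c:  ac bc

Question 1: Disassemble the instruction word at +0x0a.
dec r3

[0a] 1c 00 → 0x1c00
  op=0x1c00>>12=0x1 ⇒ dec (R)
  rd@[11:10]=0x3 ⇒ r3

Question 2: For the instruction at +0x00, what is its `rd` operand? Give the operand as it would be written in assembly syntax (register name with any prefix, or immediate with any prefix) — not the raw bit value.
[00] 78 00 → 0x7800
  op=0x7800>>12=0x7 ⇒ inv (R)
  rd: (w>>10)&0x3=0x2 → r2

r2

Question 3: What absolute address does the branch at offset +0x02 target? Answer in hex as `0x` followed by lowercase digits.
[02] d0 04 → 0xd004
  op=0xd004>>12=0xd ⇒ goto (J)
  imm: (w>>0)&0xfff=0x4 → #4
  target = base 0xd720 + off 0x02 + 2 + imm 4 = 0xd728

0xd728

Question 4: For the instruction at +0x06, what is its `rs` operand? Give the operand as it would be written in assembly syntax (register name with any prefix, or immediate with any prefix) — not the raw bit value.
[06] 22 00 → 0x2200
  opcode bits[15:12]=0x2: lsl/RR
  rd@[11:10]=0x0 ⇒ r0
  rs@[9:8]=0x2 ⇒ r2

r2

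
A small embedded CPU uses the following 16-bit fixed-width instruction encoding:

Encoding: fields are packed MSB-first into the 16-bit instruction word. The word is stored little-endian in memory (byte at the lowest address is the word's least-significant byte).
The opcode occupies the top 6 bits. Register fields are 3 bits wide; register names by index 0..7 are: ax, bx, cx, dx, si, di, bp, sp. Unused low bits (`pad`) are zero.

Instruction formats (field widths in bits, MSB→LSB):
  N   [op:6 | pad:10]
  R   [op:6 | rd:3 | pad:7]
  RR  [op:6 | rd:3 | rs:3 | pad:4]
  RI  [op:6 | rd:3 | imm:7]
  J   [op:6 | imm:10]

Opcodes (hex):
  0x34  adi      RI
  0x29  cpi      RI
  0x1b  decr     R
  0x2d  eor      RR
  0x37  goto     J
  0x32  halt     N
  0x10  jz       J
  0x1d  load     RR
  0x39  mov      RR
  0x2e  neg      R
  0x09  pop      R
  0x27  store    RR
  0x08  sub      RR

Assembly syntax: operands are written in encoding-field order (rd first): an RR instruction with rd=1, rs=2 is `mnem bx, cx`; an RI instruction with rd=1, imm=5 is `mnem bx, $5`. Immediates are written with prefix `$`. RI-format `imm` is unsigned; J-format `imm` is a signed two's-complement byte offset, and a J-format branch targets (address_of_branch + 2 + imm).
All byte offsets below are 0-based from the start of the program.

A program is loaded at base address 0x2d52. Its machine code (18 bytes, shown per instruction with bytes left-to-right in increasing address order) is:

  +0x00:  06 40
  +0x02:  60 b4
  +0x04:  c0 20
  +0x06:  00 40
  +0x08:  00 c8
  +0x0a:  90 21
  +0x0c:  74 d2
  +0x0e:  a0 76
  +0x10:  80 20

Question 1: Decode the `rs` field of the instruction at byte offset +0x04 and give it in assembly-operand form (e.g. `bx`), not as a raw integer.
[04] c0 20 → 0x20c0
  op=0x20c0>>10=0x8 ⇒ sub (RR)
  rd: (w>>7)&0x7=0x1 → bx
  rs: (w>>4)&0x7=0x4 → si

si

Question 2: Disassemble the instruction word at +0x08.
+0x08: 00 c8 ⇒ word 0xc800 (little)
  top 6b → 0x32 → halt [N]

halt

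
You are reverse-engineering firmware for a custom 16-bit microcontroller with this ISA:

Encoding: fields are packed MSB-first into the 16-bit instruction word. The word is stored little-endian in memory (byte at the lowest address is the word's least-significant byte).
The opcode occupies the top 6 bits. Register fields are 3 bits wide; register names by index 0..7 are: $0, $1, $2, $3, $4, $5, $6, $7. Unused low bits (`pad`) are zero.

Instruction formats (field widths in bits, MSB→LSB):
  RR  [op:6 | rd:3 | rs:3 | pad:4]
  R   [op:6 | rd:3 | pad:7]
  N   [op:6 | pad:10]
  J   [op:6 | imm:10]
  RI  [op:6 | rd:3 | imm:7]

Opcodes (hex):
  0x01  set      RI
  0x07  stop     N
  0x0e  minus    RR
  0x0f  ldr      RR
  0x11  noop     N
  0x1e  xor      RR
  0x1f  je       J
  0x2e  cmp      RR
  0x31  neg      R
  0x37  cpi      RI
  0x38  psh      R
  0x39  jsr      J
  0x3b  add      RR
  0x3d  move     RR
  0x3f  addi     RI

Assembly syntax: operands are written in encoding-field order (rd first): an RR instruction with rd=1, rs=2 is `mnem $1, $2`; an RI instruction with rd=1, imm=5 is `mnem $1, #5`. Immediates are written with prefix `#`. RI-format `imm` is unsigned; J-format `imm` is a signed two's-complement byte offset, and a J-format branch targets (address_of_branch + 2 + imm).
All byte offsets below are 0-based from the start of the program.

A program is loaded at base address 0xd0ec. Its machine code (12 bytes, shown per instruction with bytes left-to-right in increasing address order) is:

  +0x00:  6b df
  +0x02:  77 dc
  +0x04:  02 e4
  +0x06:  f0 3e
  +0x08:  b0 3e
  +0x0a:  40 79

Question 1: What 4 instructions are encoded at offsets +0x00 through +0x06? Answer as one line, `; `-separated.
+0x00: 6b df ⇒ word 0xdf6b (little)
  top 6b → 0x37 → cpi [RI]
  rd: (w>>7)&0x7=0x6 → $6
  imm: (w>>0)&0x7f=0x6b → #107
+0x02: 77 dc ⇒ word 0xdc77 (little)
  top 6b → 0x37 → cpi [RI]
  rd: (w>>7)&0x7=0x0 → $0
  imm: (w>>0)&0x7f=0x77 → #119
+0x04: 02 e4 ⇒ word 0xe402 (little)
  top 6b → 0x39 → jsr [J]
  imm: (w>>0)&0x3ff=0x2 → #2
+0x06: f0 3e ⇒ word 0x3ef0 (little)
  top 6b → 0xf → ldr [RR]
  rd: (w>>7)&0x7=0x5 → $5
  rs: (w>>4)&0x7=0x7 → $7

cpi $6, #107; cpi $0, #119; jsr #2; ldr $5, $7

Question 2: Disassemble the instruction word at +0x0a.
xor $2, $4

@+0a  little-endian(40 79) = 0x7940
  op=0x7940>>10=0x1e ⇒ xor (RR)
  rd@[9:7]=0x2 ⇒ $2
  rs@[6:4]=0x4 ⇒ $4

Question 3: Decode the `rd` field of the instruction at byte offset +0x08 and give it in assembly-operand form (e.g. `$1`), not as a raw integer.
[08] b0 3e → 0x3eb0
  top 6b → 0xf → ldr [RR]
  rd@[9:7]=0x5 ⇒ $5
  rs@[6:4]=0x3 ⇒ $3

$5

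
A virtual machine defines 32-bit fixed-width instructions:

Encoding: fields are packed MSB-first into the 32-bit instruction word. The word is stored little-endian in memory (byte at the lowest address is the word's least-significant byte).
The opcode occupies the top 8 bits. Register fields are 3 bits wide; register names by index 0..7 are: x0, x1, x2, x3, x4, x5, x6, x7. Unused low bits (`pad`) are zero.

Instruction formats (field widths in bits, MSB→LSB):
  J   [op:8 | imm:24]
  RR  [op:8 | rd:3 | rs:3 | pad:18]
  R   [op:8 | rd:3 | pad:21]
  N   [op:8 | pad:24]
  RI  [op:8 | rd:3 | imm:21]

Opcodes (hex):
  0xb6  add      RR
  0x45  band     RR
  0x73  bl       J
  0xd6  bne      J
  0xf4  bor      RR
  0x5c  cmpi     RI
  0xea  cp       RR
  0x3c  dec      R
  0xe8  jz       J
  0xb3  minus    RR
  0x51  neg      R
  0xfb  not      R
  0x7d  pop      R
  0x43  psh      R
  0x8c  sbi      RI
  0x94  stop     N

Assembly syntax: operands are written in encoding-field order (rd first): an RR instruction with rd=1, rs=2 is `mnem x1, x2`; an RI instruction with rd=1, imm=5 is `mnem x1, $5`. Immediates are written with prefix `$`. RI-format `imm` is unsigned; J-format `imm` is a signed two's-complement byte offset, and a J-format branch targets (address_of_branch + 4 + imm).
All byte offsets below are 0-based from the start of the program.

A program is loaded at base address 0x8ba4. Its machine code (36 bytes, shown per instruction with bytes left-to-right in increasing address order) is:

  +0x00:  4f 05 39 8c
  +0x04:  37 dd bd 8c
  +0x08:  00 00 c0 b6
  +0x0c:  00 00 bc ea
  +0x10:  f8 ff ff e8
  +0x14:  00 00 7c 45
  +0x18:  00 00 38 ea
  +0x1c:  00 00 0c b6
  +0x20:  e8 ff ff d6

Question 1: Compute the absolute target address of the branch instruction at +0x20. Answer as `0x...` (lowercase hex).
[20] e8 ff ff d6 → 0xd6ffffe8
  opcode bits[31:24]=0xd6: bne/J
  imm@[23:0]=0xffffe8 (s24→-24) ⇒ $-24
  target = base 0x8ba4 + off 0x20 + 4 + imm -24 = 0x8bb0

0x8bb0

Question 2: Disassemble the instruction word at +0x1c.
add x0, x3

[1c] 00 00 0c b6 → 0xb60c0000
  op=0xb60c0000>>24=0xb6 ⇒ add (RR)
  rd@[23:21]=0x0 ⇒ x0
  rs@[20:18]=0x3 ⇒ x3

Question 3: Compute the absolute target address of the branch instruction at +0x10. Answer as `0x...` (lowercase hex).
off 0x10: read f8 ff ff e8 as little → 0xe8fffff8
  top 8b → 0xe8 → jz [J]
  imm@[23:0]=0xfffff8 (s24→-8) ⇒ $-8
  target = base 0x8ba4 + off 0x10 + 4 + imm -8 = 0x8bb0

0x8bb0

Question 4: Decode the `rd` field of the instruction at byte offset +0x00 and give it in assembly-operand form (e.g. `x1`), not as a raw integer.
+0x00: 4f 05 39 8c ⇒ word 0x8c39054f (little)
  op=0x8c39054f>>24=0x8c ⇒ sbi (RI)
  [23:21] rd=1 = x1
  [20:0] imm=1639759 = $1639759

x1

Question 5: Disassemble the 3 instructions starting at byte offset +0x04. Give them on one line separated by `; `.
sbi x5, $1957175; add x6, x0; cp x5, x7

+0x04: 37 dd bd 8c ⇒ word 0x8cbddd37 (little)
  top 8b → 0x8c → sbi [RI]
  [23:21] rd=5 = x5
  [20:0] imm=1957175 = $1957175
+0x08: 00 00 c0 b6 ⇒ word 0xb6c00000 (little)
  top 8b → 0xb6 → add [RR]
  [23:21] rd=6 = x6
  [20:18] rs=0 = x0
+0x0c: 00 00 bc ea ⇒ word 0xeabc0000 (little)
  top 8b → 0xea → cp [RR]
  [23:21] rd=5 = x5
  [20:18] rs=7 = x7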